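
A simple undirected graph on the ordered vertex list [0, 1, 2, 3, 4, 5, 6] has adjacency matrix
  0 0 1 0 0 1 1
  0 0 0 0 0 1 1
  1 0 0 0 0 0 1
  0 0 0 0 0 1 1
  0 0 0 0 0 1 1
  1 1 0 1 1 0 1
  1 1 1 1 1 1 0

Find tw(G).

2

A width-2 tree decomposition is:
Bags: B1 = {0, 2, 6}  B2 = {0, 5, 6}  B3 = {4, 5, 6}  B4 = {3, 5, 6}  B5 = {1, 5, 6}
Tree: B1–B2, B2–B3, B3–B4, B4–B5
Each bag holds 3 vertices, so the decomposition has width 2, which upper-bounds the treewidth. Conversely, {0, 2, 6} is a clique of size 3, and the vertices of any clique must share a bag in every tree decomposition; so some bag has ≥ 3 vertices and tw(G) ≥ 2. Combining the bounds, tw(G) = 2.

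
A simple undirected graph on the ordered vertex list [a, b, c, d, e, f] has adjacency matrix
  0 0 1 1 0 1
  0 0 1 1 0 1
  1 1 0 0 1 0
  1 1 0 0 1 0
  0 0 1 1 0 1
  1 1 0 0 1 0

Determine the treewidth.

3

A width-3 tree decomposition is:
Bags: B1 = {b, c, d, f}  B2 = {a, c, d, f}  B3 = {c, d, e, f}
Tree: B1–B2, B2–B3
Each bag holds 4 vertices, so the decomposition has width 3, which upper-bounds the treewidth. For the lower bound: the 4 vertex sets {b,c}, {a,f}, {d}, {e} are disjoint, each induces a connected subgraph, and every pair is joined by at least one edge of G. Contracting each set to a single vertex therefore yields K_{4} as a minor, and since treewidth is minor-monotone, tw(G) ≥ tw(K_{4}) = 3. Therefore the treewidth is 3.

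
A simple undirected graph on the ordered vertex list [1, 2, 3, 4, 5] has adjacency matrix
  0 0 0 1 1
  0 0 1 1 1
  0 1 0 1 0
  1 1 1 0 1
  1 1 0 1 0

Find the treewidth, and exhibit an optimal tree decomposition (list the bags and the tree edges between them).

Each bag holds 3 vertices, so the decomposition has width 2, which upper-bounds the treewidth. On the other hand G contains the 3-clique {1, 4, 5}. A clique must lie in a single bag of any decomposition, so no decomposition can have width below 2. Hence tw(G) = 2 exactly.

Treewidth 2.
Bags: B1 = {2, 3, 4}  B2 = {2, 4, 5}  B3 = {1, 4, 5}
Tree: B1–B2, B2–B3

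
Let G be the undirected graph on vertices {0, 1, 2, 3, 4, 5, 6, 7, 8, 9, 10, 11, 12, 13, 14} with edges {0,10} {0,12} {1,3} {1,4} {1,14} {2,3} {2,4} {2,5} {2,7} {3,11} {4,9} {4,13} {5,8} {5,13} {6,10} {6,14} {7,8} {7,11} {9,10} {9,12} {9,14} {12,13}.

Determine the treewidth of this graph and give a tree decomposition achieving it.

Each bag holds 4 vertices, so the decomposition has width 3, which upper-bounds the treewidth. For the lower bound: the 4 vertex sets {7,8,11}, {3}, {2}, {1,4,5,13} are disjoint, each induces a connected subgraph, and every pair is joined by at least one edge of G. Contracting each set to a single vertex therefore yields K_{4} as a minor, and since treewidth is minor-monotone, tw(G) ≥ tw(K_{4}) = 3. The upper and lower bounds meet at 3, so that is the treewidth.

Treewidth 3.
One optimal decomposition is:
Bags: B1 = {3, 7, 8, 11}  B2 = {2, 3, 7, 8}  B3 = {2, 3, 5, 8}  B4 = {1, 2, 3, 5}  B5 = {1, 2, 4, 5}  B6 = {1, 4, 5, 13}  B7 = {1, 4, 13, 14}  B8 = {4, 9, 13, 14}  B9 = {9, 12, 13, 14}  B10 = {6, 9, 12, 14}  B11 = {6, 9, 10, 12}  B12 = {0, 6, 10, 12}
Tree: B1–B2, B2–B3, B3–B4, B4–B5, B5–B6, B6–B7, B7–B8, B8–B9, B9–B10, B10–B11, B11–B12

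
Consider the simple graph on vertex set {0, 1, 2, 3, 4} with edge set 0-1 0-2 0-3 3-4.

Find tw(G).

1

A width-1 tree decomposition is:
Bags: B1 = {0, 1}  B2 = {0, 2}  B3 = {0, 3}  B4 = {3, 4}
Tree: B1–B2, B2–B3, B3–B4
Each bag holds 2 vertices, so the decomposition has width 1, which upper-bounds the treewidth. G has an edge, so its treewidth is at least 1. The upper and lower bounds meet at 1, so that is the treewidth.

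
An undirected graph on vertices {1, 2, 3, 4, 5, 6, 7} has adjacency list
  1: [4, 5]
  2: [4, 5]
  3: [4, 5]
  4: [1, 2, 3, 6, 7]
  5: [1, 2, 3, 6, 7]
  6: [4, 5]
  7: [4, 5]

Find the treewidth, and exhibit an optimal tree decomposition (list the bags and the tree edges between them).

Treewidth 2.
Bags: B1 = {3, 4, 5}  B2 = {4, 5, 6}  B3 = {4, 5, 7}  B4 = {2, 4, 5}  B5 = {1, 4, 5}
Tree: B1–B2, B2–B3, B3–B4, B4–B5

The largest bag has 3 vertices, giving width 2; this decomposition certifies tw(G) ≤ 2. For the lower bound, G contains the cycle 4–3–5–6–4, so G is not a forest; only forests have treewidth ≤ 1, hence tw(G) ≥ 2. Hence tw(G) = 2 exactly.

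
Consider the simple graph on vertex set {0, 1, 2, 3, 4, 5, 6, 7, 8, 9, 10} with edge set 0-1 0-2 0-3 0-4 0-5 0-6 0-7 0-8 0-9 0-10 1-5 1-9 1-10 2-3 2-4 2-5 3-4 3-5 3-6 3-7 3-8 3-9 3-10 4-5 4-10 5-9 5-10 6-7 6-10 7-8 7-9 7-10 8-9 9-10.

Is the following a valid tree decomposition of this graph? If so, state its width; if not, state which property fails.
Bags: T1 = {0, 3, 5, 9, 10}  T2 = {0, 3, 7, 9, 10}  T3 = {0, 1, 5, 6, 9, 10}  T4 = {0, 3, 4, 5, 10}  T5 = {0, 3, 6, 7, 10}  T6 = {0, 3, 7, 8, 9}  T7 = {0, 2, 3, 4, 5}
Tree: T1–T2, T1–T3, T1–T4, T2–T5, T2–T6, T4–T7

No — bags containing vertex 6 are not connected in the tree.

A tree decomposition must satisfy three properties: every vertex lies in some bag; for every edge, both endpoints lie together in some bag; and for every vertex, the bags containing it form a connected subtree. Here bags containing vertex 6 are not connected in the tree, so the decomposition is invalid.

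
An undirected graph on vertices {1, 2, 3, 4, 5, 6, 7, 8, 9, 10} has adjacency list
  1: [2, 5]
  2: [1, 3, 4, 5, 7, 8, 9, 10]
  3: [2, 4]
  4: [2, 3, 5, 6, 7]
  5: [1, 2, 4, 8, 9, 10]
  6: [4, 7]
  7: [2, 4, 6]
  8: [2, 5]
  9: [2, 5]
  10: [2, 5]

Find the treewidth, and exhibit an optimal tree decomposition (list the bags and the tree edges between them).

Treewidth 2.
One such decomposition:
Bags: B1 = {2, 4, 7}  B2 = {2, 4, 5}  B3 = {2, 3, 4}  B4 = {2, 5, 8}  B5 = {4, 6, 7}  B6 = {2, 5, 9}  B7 = {2, 5, 10}  B8 = {1, 2, 5}
Tree: B1–B2, B2–B3, B2–B4, B1–B5, B4–B6, B2–B7, B4–B8

Each bag holds 3 vertices, so the decomposition has width 2, which upper-bounds the treewidth. For the lower bound, the 3 vertices {2, 3, 4} are pairwise adjacent, and any tree decomposition puts a clique entirely inside one bag — forcing width ≥ 2. The upper and lower bounds meet at 2, so that is the treewidth.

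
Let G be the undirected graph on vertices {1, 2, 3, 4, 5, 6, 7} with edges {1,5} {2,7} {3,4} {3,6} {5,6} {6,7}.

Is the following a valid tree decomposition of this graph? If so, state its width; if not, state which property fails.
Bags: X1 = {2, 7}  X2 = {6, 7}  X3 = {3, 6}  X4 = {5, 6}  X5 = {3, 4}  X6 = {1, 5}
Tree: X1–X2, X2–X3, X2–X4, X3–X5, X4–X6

Vertex coverage: the bags together contain {1, 2, 3, 4, 5, 6, 7}, the full vertex set. Edge coverage: each edge of G has both endpoints in at least one bag. Running intersection: for every vertex, the bags containing it form a connected subtree. All three properties hold, so this is a valid tree decomposition of width max|bag| − 1 = 1, and hence tw(G) ≤ 1.

Yes; width 1.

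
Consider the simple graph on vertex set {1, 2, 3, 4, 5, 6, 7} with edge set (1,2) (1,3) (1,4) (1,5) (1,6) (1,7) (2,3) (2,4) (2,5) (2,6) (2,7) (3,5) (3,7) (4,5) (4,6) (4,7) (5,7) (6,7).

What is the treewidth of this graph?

A width-4 tree decomposition is:
Bags: B1 = {1, 2, 3, 5, 7}  B2 = {1, 2, 4, 5, 7}  B3 = {1, 2, 4, 6, 7}
Tree: B1–B2, B2–B3
Each bag holds 5 vertices, so the decomposition has width 4, which upper-bounds the treewidth. For the lower bound, the 5 vertices {1, 2, 3, 5, 7} are pairwise adjacent, and any tree decomposition puts a clique entirely inside one bag — forcing width ≥ 4. Hence tw(G) = 4 exactly.

4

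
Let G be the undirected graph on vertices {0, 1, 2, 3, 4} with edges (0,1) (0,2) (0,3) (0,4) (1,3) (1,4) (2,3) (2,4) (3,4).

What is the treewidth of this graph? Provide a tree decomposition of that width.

The largest bag has 4 vertices, giving width 3; this decomposition certifies tw(G) ≤ 3. Conversely, {0, 1, 3, 4} is a clique of size 4, and the vertices of any clique must share a bag in every tree decomposition; so some bag has ≥ 4 vertices and tw(G) ≥ 3. Combining the bounds, tw(G) = 3.

Treewidth 3.
One optimal decomposition is:
Bags: B1 = {0, 2, 3, 4}  B2 = {0, 1, 3, 4}
Tree: B1–B2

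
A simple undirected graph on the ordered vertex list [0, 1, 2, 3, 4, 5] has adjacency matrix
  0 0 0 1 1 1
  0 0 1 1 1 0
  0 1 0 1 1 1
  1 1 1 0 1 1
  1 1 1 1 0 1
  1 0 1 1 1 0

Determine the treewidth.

A width-3 tree decomposition is:
Bags: B1 = {2, 3, 4, 5}  B2 = {1, 2, 3, 4}  B3 = {0, 3, 4, 5}
Tree: B1–B2, B1–B3
Each bag holds 4 vertices, so the decomposition has width 3, which upper-bounds the treewidth. Conversely, {0, 3, 4, 5} is a clique of size 4, and the vertices of any clique must share a bag in every tree decomposition; so some bag has ≥ 4 vertices and tw(G) ≥ 3. Combining the bounds, tw(G) = 3.

3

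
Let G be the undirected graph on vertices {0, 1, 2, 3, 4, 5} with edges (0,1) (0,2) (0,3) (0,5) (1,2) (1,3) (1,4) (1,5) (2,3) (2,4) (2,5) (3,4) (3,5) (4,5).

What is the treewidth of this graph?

4

A width-4 tree decomposition is:
Bags: B1 = {0, 1, 2, 3, 5}  B2 = {1, 2, 3, 4, 5}
Tree: B1–B2
Each bag holds 5 vertices, so the decomposition has width 4, which upper-bounds the treewidth. For the lower bound, the 5 vertices {0, 1, 2, 3, 5} are pairwise adjacent, and any tree decomposition puts a clique entirely inside one bag — forcing width ≥ 4. Hence tw(G) = 4 exactly.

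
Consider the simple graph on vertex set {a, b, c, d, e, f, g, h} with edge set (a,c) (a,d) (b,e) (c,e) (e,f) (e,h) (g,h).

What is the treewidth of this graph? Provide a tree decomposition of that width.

Treewidth 1.
Bags: B1 = {e, h}  B2 = {c, e}  B3 = {a, c}  B4 = {b, e}  B5 = {e, f}  B6 = {g, h}  B7 = {a, d}
Tree: B1–B2, B2–B3, B2–B4, B4–B5, B1–B6, B3–B7

The largest bag has 2 vertices, giving width 1; this decomposition certifies tw(G) ≤ 1. Any graph with an edge has treewidth ≥ 1, and G has the edge h–e. Hence tw(G) = 1 exactly.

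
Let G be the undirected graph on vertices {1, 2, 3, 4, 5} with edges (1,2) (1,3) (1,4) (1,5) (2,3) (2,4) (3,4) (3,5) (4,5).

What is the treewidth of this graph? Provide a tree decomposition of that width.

The largest bag has 4 vertices, giving width 3; this decomposition certifies tw(G) ≤ 3. For the lower bound, the 4 vertices {1, 2, 3, 4} are pairwise adjacent, and any tree decomposition puts a clique entirely inside one bag — forcing width ≥ 3. Hence tw(G) = 3 exactly.

Treewidth 3.
One optimal decomposition is:
Bags: B1 = {1, 2, 3, 4}  B2 = {1, 3, 4, 5}
Tree: B1–B2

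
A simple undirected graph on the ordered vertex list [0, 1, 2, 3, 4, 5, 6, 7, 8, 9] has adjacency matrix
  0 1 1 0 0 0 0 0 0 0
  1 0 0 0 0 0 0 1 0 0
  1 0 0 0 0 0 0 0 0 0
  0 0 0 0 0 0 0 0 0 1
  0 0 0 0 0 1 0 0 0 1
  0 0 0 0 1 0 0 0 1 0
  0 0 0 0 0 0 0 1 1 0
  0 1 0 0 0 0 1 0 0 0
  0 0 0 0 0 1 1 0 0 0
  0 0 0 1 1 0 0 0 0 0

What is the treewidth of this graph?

1

A width-1 tree decomposition is:
Bags: B1 = {0, 2}  B2 = {0, 1}  B3 = {1, 7}  B4 = {6, 7}  B5 = {6, 8}  B6 = {5, 8}  B7 = {4, 5}  B8 = {4, 9}  B9 = {3, 9}
Tree: B1–B2, B2–B3, B3–B4, B4–B5, B5–B6, B6–B7, B7–B8, B8–B9
Each bag holds 2 vertices, so the decomposition has width 1, which upper-bounds the treewidth. Since G has at least one edge (e.g. 2–0), it is not an edgeless graph, so tw(G) ≥ 1. Therefore the treewidth is 1.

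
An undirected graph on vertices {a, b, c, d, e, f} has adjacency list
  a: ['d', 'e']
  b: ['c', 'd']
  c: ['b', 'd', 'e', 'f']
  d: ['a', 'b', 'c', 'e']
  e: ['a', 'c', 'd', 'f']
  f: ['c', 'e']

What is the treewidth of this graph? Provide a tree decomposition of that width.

Treewidth 2.
One optimal decomposition is:
Bags: B1 = {a, d, e}  B2 = {c, d, e}  B3 = {c, e, f}  B4 = {b, c, d}
Tree: B1–B2, B2–B3, B2–B4

The largest bag has 3 vertices, giving width 2; this decomposition certifies tw(G) ≤ 2. Conversely, {c, d, e} is a clique of size 3, and the vertices of any clique must share a bag in every tree decomposition; so some bag has ≥ 3 vertices and tw(G) ≥ 2. Combining the bounds, tw(G) = 2.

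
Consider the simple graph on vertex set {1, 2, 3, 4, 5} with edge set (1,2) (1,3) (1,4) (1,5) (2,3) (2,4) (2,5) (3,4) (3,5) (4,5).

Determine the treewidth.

A width-4 tree decomposition is:
Bags: B1 = {1, 2, 3, 4, 5}
Tree: (single bag)
With just one bag of size 5, the width is 5 − 1 = 4, so tw(G) ≤ 4. On the other hand G contains the 5-clique {1, 2, 3, 4, 5}. A clique must lie in a single bag of any decomposition, so no decomposition can have width below 4. Therefore the treewidth is 4.

4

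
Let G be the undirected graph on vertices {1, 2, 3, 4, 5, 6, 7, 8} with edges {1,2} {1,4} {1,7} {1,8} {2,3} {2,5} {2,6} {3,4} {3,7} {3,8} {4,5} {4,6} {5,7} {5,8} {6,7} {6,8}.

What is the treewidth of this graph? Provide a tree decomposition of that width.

Each bag holds 5 vertices, so the decomposition has width 4, which upper-bounds the treewidth. For the lower bound: the 5 vertex sets {4,6}, {1,8}, {2,5}, {3}, {7} are disjoint, each induces a connected subgraph, and every pair is joined by at least one edge of G. Contracting each set to a single vertex therefore yields K_{5} as a minor, and since treewidth is minor-monotone, tw(G) ≥ tw(K_{5}) = 4. The upper and lower bounds meet at 4, so that is the treewidth.

Treewidth 4.
One optimal decomposition is:
Bags: B1 = {1, 3, 4, 5, 6}  B2 = {1, 3, 5, 6, 8}  B3 = {1, 2, 3, 5, 6}  B4 = {1, 3, 5, 6, 7}
Tree: B1–B2, B2–B3, B3–B4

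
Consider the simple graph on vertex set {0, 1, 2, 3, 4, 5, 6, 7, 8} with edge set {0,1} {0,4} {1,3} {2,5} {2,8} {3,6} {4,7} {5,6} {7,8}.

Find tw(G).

2

A width-2 tree decomposition is:
Bags: B1 = {4, 7, 8}  B2 = {2, 4, 8}  B3 = {2, 4, 5}  B4 = {4, 5, 6}  B5 = {3, 4, 6}  B6 = {1, 3, 4}  B7 = {0, 1, 4}
Tree: B1–B2, B2–B3, B3–B4, B4–B5, B5–B6, B6–B7
Each bag holds 3 vertices, so the decomposition has width 2, which upper-bounds the treewidth. The edges 4–7–8–2–5–6–3–1–0–4 form a cycle, so G is not a tree and its treewidth is at least 2. The upper and lower bounds meet at 2, so that is the treewidth.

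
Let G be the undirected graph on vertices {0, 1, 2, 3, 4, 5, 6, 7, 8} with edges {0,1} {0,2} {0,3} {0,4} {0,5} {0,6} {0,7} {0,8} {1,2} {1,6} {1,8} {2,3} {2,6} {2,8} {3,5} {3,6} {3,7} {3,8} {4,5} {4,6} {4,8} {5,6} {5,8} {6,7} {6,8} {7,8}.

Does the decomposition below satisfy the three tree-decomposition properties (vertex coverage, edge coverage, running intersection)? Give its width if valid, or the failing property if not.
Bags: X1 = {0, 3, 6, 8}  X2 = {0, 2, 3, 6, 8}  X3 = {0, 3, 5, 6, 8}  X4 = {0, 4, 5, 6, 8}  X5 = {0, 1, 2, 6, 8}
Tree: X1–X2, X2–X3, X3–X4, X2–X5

A tree decomposition must satisfy three properties: every vertex lies in some bag; for every edge, both endpoints lie together in some bag; and for every vertex, the bags containing it form a connected subtree. Here vertex 7 appears in no bag, so the decomposition is invalid.

No — vertex 7 appears in no bag.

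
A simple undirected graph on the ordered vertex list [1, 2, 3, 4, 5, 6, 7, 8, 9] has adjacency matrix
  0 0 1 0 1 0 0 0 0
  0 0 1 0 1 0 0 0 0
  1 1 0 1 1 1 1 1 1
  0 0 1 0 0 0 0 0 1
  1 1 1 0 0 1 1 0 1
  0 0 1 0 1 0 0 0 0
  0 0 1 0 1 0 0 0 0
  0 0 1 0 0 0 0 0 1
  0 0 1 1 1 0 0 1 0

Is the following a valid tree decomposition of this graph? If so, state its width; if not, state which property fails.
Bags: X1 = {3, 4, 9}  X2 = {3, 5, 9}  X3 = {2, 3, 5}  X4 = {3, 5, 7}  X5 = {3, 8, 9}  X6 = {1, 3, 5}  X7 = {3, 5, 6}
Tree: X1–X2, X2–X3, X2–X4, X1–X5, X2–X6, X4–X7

Vertex coverage: the bags together contain {1, 2, 3, 4, 5, 6, 7, 8, 9}, the full vertex set. Edge coverage: each edge of G has both endpoints in at least one bag. Running intersection: for every vertex, the bags containing it form a connected subtree. All three properties hold, so this is a valid tree decomposition of width max|bag| − 1 = 2, and hence tw(G) ≤ 2.

Yes; width 2.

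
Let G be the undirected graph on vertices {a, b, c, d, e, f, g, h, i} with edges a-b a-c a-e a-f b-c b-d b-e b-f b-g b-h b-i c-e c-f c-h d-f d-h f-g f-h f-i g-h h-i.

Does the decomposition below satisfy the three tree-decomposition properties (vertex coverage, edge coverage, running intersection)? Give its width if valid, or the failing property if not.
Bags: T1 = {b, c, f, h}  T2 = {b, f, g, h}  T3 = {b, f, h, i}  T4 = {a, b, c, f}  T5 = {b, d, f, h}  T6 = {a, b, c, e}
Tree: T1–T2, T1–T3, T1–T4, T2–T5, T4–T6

Vertex coverage: the bags together contain {a, b, c, d, e, f, g, h, i}, the full vertex set. Edge coverage: each edge of G has both endpoints in at least one bag. Running intersection: for every vertex, the bags containing it form a connected subtree. All three properties hold, so this is a valid tree decomposition of width max|bag| − 1 = 3, and hence tw(G) ≤ 3.

Yes; width 3.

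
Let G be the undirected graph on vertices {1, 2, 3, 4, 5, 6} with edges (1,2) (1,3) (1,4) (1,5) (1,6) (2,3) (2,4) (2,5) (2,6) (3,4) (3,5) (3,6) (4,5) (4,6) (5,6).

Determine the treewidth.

5

A width-5 tree decomposition is:
Bags: B1 = {1, 2, 3, 4, 5, 6}
Tree: (single bag)
With just one bag of size 6, the width is 6 − 1 = 5, so tw(G) ≤ 5. Conversely, {1, 2, 3, 4, 5, 6} is a clique of size 6, and the vertices of any clique must share a bag in every tree decomposition; so some bag has ≥ 6 vertices and tw(G) ≥ 5. Therefore the treewidth is 5.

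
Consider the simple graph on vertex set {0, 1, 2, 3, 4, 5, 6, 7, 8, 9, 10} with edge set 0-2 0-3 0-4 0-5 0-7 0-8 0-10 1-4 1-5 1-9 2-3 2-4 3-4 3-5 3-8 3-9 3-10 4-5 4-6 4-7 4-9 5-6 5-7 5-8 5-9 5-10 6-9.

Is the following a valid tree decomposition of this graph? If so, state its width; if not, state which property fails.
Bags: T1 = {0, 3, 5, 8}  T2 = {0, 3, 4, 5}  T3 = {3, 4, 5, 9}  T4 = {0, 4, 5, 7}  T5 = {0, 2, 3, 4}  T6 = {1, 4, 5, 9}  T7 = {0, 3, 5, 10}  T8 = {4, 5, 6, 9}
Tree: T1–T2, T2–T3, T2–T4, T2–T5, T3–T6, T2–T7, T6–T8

Vertex coverage: the bags together contain {0, 1, 2, 3, 4, 5, 6, 7, 8, 9, 10}, the full vertex set. Edge coverage: each edge of G has both endpoints in at least one bag. Running intersection: for every vertex, the bags containing it form a connected subtree. All three properties hold, so this is a valid tree decomposition of width max|bag| − 1 = 3, and hence tw(G) ≤ 3.

Yes; width 3.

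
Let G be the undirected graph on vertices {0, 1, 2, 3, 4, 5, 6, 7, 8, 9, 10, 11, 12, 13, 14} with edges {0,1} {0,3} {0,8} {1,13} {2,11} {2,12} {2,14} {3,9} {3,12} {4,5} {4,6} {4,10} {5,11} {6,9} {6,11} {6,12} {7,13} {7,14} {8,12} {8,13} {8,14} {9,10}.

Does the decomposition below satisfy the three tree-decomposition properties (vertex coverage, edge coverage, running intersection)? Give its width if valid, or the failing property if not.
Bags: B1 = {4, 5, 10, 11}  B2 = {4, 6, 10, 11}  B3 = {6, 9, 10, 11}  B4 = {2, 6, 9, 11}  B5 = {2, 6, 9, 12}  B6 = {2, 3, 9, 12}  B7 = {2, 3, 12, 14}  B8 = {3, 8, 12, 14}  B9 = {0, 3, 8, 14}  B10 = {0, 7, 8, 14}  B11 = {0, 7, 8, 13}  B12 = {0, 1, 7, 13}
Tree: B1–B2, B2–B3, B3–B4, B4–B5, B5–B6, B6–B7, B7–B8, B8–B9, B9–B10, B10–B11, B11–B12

Yes; width 3.

Vertex coverage: the bags together contain {0, 1, 2, 3, 4, 5, 6, 7, 8, 9, 10, 11, 12, 13, 14}, the full vertex set. Edge coverage: each edge of G has both endpoints in at least one bag. Running intersection: for every vertex, the bags containing it form a connected subtree. All three properties hold, so this is a valid tree decomposition of width max|bag| − 1 = 3, and hence tw(G) ≤ 3.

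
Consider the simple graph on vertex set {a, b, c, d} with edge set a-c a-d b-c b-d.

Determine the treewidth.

2

A width-2 tree decomposition is:
Bags: B1 = {a, b, c}  B2 = {a, b, d}
Tree: B1–B2
Every bag has size at most 3, so the width is 3 − 1 = 2 and tw(G) ≤ 2. The edges a–c–b–d–a form a cycle, so G is not a tree and its treewidth is at least 2. Combining the bounds, tw(G) = 2.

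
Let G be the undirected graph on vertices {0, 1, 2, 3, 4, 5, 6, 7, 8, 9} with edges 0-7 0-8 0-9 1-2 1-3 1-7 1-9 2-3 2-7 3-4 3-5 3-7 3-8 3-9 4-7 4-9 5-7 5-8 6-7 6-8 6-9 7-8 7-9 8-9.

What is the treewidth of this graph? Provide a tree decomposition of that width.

Treewidth 3.
Bags: B1 = {6, 7, 8, 9}  B2 = {3, 7, 8, 9}  B3 = {0, 7, 8, 9}  B4 = {1, 3, 7, 9}  B5 = {3, 5, 7, 8}  B6 = {3, 4, 7, 9}  B7 = {1, 2, 3, 7}
Tree: B1–B2, B1–B3, B2–B4, B2–B5, B4–B6, B4–B7

Every bag has size at most 4, so the width is 4 − 1 = 3 and tw(G) ≤ 3. On the other hand G contains the 4-clique {0, 7, 8, 9}. A clique must lie in a single bag of any decomposition, so no decomposition can have width below 3. Hence tw(G) = 3 exactly.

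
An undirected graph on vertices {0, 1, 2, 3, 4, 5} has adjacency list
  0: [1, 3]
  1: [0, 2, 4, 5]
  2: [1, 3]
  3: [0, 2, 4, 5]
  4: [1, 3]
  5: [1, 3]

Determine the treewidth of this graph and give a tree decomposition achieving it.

Treewidth 2.
One optimal decomposition is:
Bags: B1 = {1, 3, 4}  B2 = {0, 1, 3}  B3 = {1, 3, 5}  B4 = {1, 2, 3}
Tree: B1–B2, B2–B3, B3–B4

Every bag has size at most 3, so the width is 3 − 1 = 2 and tw(G) ≤ 2. The edges 4–3–0–1–4 form a cycle, so G is not a tree and its treewidth is at least 2. Hence tw(G) = 2 exactly.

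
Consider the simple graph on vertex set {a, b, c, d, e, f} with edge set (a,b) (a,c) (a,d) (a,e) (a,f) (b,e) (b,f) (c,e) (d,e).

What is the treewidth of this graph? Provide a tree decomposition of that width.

The largest bag has 3 vertices, giving width 2; this decomposition certifies tw(G) ≤ 2. For the lower bound, the 3 vertices {a, d, e} are pairwise adjacent, and any tree decomposition puts a clique entirely inside one bag — forcing width ≥ 2. Combining the bounds, tw(G) = 2.

Treewidth 2.
One such decomposition:
Bags: B1 = {a, b, e}  B2 = {a, b, f}  B3 = {a, c, e}  B4 = {a, d, e}
Tree: B1–B2, B1–B3, B1–B4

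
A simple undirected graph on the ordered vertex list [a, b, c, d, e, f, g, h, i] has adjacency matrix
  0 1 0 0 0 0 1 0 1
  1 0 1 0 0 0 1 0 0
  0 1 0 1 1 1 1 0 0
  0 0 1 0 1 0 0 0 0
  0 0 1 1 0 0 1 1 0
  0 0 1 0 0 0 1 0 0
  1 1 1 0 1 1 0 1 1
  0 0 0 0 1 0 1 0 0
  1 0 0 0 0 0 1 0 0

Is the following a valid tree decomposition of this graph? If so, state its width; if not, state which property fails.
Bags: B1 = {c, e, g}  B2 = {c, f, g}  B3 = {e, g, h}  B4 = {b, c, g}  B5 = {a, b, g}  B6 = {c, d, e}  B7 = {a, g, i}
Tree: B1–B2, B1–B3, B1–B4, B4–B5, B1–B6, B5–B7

Yes; width 2.

Checking the three conditions: (i) the bags cover all of {a, b, c, d, e, f, g, h, i}; (ii) for each edge, some bag contains both endpoints; (iii) the bags containing any fixed vertex form a subtree. All hold, so the decomposition is valid with width 3 − 1 = 2.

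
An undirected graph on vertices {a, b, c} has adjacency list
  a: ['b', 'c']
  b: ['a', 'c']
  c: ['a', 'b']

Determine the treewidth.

A width-2 tree decomposition is:
Bags: B1 = {a, b, c}
Tree: (single bag)
A single bag containing all 3 vertices is trivially a valid decomposition of width 2. For the lower bound, the 3 vertices {a, b, c} are pairwise adjacent, and any tree decomposition puts a clique entirely inside one bag — forcing width ≥ 2. The upper and lower bounds meet at 2, so that is the treewidth.

2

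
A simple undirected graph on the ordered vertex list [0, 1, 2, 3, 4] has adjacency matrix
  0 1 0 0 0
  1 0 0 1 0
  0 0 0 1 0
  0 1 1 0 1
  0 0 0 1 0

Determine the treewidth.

A width-1 tree decomposition is:
Bags: B1 = {0, 1}  B2 = {1, 3}  B3 = {3, 4}  B4 = {2, 3}
Tree: B1–B2, B2–B3, B2–B4
Every bag has size at most 2, so the width is 2 − 1 = 1 and tw(G) ≤ 1. Since G has at least one edge (e.g. 0–1), it is not an edgeless graph, so tw(G) ≥ 1. The upper and lower bounds meet at 1, so that is the treewidth.

1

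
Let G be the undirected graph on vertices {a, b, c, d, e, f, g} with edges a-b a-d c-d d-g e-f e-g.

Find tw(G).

A width-1 tree decomposition is:
Bags: B1 = {d, g}  B2 = {e, g}  B3 = {a, d}  B4 = {a, b}  B5 = {e, f}  B6 = {c, d}
Tree: B1–B2, B1–B3, B3–B4, B2–B5, B1–B6
The largest bag has 2 vertices, giving width 1; this decomposition certifies tw(G) ≤ 1. Any graph with an edge has treewidth ≥ 1, and G has the edge d–g. Combining the bounds, tw(G) = 1.

1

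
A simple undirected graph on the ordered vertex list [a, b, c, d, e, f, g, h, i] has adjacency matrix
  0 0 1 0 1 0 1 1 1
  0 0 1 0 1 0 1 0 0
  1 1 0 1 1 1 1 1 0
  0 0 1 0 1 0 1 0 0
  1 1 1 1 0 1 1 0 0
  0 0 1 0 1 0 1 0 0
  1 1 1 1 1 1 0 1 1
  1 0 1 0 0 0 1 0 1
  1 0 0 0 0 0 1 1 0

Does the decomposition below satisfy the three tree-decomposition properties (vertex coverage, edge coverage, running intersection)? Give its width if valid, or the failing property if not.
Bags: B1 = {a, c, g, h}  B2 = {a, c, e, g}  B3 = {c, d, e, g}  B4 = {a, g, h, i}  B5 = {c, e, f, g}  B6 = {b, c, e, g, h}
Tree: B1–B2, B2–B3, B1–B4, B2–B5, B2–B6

No — bags containing vertex h are not connected in the tree.

A tree decomposition must satisfy three properties: every vertex lies in some bag; for every edge, both endpoints lie together in some bag; and for every vertex, the bags containing it form a connected subtree. Here bags containing vertex h are not connected in the tree, so the decomposition is invalid.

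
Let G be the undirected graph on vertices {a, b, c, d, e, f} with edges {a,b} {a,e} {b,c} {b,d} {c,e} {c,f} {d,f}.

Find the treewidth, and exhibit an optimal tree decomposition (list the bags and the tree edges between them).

Treewidth 2.
One such decomposition:
Bags: B1 = {a, c, e}  B2 = {a, b, c}  B3 = {b, c, f}  B4 = {b, d, f}
Tree: B1–B2, B2–B3, B3–B4

Each bag holds 3 vertices, so the decomposition has width 2, which upper-bounds the treewidth. The edges e–a–b–c–e form a cycle, so G is not a tree and its treewidth is at least 2. Combining the bounds, tw(G) = 2.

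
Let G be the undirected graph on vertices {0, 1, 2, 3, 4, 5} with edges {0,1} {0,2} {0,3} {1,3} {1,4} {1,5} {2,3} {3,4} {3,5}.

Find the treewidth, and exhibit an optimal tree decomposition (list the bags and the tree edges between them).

The largest bag has 3 vertices, giving width 2; this decomposition certifies tw(G) ≤ 2. Conversely, {0, 1, 3} is a clique of size 3, and the vertices of any clique must share a bag in every tree decomposition; so some bag has ≥ 3 vertices and tw(G) ≥ 2. The upper and lower bounds meet at 2, so that is the treewidth.

Treewidth 2.
Bags: B1 = {0, 1, 3}  B2 = {1, 3, 4}  B3 = {1, 3, 5}  B4 = {0, 2, 3}
Tree: B1–B2, B2–B3, B1–B4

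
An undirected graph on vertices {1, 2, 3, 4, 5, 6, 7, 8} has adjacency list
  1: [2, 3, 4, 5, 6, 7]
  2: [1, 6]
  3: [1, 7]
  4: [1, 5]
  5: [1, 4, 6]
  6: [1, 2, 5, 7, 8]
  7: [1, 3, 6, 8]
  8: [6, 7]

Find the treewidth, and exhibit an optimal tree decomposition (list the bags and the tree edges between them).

Treewidth 2.
One such decomposition:
Bags: B1 = {1, 6, 7}  B2 = {1, 2, 6}  B3 = {1, 5, 6}  B4 = {1, 4, 5}  B5 = {1, 3, 7}  B6 = {6, 7, 8}
Tree: B1–B2, B1–B3, B3–B4, B1–B5, B1–B6

Each bag holds 3 vertices, so the decomposition has width 2, which upper-bounds the treewidth. Conversely, {6, 7, 8} is a clique of size 3, and the vertices of any clique must share a bag in every tree decomposition; so some bag has ≥ 3 vertices and tw(G) ≥ 2. Hence tw(G) = 2 exactly.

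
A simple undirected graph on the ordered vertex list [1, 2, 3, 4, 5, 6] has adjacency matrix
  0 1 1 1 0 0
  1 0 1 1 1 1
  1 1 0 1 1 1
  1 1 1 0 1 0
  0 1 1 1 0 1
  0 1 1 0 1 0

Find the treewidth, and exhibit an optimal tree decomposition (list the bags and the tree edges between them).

Treewidth 3.
Bags: B1 = {1, 2, 3, 4}  B2 = {2, 3, 4, 5}  B3 = {2, 3, 5, 6}
Tree: B1–B2, B2–B3

The largest bag has 4 vertices, giving width 3; this decomposition certifies tw(G) ≤ 3. Conversely, {1, 2, 3, 4} is a clique of size 4, and the vertices of any clique must share a bag in every tree decomposition; so some bag has ≥ 4 vertices and tw(G) ≥ 3. Hence tw(G) = 3 exactly.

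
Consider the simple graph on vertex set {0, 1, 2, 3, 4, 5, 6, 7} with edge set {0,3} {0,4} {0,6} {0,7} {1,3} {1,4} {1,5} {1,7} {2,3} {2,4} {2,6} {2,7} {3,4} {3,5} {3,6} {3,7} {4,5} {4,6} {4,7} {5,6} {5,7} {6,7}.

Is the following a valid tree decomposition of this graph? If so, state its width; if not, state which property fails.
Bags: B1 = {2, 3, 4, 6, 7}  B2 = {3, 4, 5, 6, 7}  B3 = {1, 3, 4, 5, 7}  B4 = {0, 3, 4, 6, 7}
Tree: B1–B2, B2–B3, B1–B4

Yes; width 4.

Every vertex of G appears in some bag (union = {0, 1, 2, 3, 4, 5, 6, 7}); every edge is covered by a bag; and for each vertex v the set of bags containing v is connected in the bag tree. The decomposition is therefore valid. The largest bag has 5 vertices, so the width is 4.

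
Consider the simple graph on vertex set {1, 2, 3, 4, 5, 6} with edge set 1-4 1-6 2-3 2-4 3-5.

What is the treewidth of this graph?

1

A width-1 tree decomposition is:
Bags: B1 = {3, 5}  B2 = {2, 3}  B3 = {2, 4}  B4 = {1, 4}  B5 = {1, 6}
Tree: B1–B2, B2–B3, B3–B4, B4–B5
The largest bag has 2 vertices, giving width 1; this decomposition certifies tw(G) ≤ 1. G has an edge, so its treewidth is at least 1. Therefore the treewidth is 1.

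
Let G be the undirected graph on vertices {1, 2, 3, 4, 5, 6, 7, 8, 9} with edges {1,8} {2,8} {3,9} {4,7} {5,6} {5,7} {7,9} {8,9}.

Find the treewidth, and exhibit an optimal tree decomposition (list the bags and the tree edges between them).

Treewidth 1.
One such decomposition:
Bags: B1 = {8, 9}  B2 = {7, 9}  B3 = {2, 8}  B4 = {3, 9}  B5 = {4, 7}  B6 = {1, 8}  B7 = {5, 7}  B8 = {5, 6}
Tree: B1–B2, B1–B3, B1–B4, B2–B5, B3–B6, B2–B7, B7–B8

The largest bag has 2 vertices, giving width 1; this decomposition certifies tw(G) ≤ 1. Since G has at least one edge (e.g. 8–9), it is not an edgeless graph, so tw(G) ≥ 1. Therefore the treewidth is 1.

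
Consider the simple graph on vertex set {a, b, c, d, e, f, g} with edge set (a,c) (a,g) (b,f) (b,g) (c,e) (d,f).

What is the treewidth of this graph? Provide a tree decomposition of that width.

Every bag has size at most 2, so the width is 2 − 1 = 1 and tw(G) ≤ 1. Any graph with an edge has treewidth ≥ 1, and G has the edge d–f. Combining the bounds, tw(G) = 1.

Treewidth 1.
One optimal decomposition is:
Bags: B1 = {d, f}  B2 = {b, f}  B3 = {b, g}  B4 = {a, g}  B5 = {a, c}  B6 = {c, e}
Tree: B1–B2, B2–B3, B3–B4, B4–B5, B5–B6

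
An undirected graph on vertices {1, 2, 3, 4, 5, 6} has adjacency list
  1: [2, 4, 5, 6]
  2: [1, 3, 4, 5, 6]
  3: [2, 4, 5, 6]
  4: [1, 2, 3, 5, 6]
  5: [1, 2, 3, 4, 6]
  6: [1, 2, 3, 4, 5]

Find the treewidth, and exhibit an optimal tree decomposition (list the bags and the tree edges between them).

Treewidth 4.
Bags: B1 = {1, 2, 4, 5, 6}  B2 = {2, 3, 4, 5, 6}
Tree: B1–B2

Every bag has size at most 5, so the width is 5 − 1 = 4 and tw(G) ≤ 4. Conversely, {1, 2, 4, 5, 6} is a clique of size 5, and the vertices of any clique must share a bag in every tree decomposition; so some bag has ≥ 5 vertices and tw(G) ≥ 4. Combining the bounds, tw(G) = 4.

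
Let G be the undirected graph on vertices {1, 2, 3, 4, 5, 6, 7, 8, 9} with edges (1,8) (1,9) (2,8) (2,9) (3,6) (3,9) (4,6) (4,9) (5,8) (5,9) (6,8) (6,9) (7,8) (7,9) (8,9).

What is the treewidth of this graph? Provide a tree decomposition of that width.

Treewidth 2.
One optimal decomposition is:
Bags: B1 = {7, 8, 9}  B2 = {6, 8, 9}  B3 = {5, 8, 9}  B4 = {1, 8, 9}  B5 = {4, 6, 9}  B6 = {2, 8, 9}  B7 = {3, 6, 9}
Tree: B1–B2, B2–B3, B2–B4, B2–B5, B1–B6, B5–B7

The largest bag has 3 vertices, giving width 2; this decomposition certifies tw(G) ≤ 2. For the lower bound, the 3 vertices {1, 8, 9} are pairwise adjacent, and any tree decomposition puts a clique entirely inside one bag — forcing width ≥ 2. Therefore the treewidth is 2.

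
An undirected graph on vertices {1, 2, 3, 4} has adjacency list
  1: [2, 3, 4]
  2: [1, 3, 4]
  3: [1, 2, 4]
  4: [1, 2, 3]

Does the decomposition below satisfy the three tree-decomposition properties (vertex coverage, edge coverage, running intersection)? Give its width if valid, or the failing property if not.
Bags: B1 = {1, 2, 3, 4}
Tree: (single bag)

Yes; width 3.

Checking the three conditions: (i) the bags cover all of {1, 2, 3, 4}; (ii) for each edge, some bag contains both endpoints; (iii) the bags containing any fixed vertex form a subtree. All hold, so the decomposition is valid with width 4 − 1 = 3.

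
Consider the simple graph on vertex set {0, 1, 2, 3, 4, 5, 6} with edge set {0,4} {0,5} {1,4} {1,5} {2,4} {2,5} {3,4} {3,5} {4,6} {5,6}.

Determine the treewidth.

2

A width-2 tree decomposition is:
Bags: B1 = {3, 4, 5}  B2 = {1, 4, 5}  B3 = {4, 5, 6}  B4 = {0, 4, 5}  B5 = {2, 4, 5}
Tree: B1–B2, B2–B3, B3–B4, B4–B5
Every bag has size at most 3, so the width is 3 − 1 = 2 and tw(G) ≤ 2. For the lower bound, G contains the cycle 5–3–4–1–5, so G is not a forest; only forests have treewidth ≤ 1, hence tw(G) ≥ 2. Hence tw(G) = 2 exactly.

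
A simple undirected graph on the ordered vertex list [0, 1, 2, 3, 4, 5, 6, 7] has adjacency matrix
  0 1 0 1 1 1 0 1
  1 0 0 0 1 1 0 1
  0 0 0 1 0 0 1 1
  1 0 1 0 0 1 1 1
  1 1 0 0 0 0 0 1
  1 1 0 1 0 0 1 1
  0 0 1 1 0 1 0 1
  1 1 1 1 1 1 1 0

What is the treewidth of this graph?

3

A width-3 tree decomposition is:
Bags: B1 = {0, 1, 5, 7}  B2 = {0, 3, 5, 7}  B3 = {0, 1, 4, 7}  B4 = {3, 5, 6, 7}  B5 = {2, 3, 6, 7}
Tree: B1–B2, B1–B3, B2–B4, B4–B5
Every bag has size at most 4, so the width is 4 − 1 = 3 and tw(G) ≤ 3. On the other hand G contains the 4-clique {0, 1, 4, 7}. A clique must lie in a single bag of any decomposition, so no decomposition can have width below 3. Therefore the treewidth is 3.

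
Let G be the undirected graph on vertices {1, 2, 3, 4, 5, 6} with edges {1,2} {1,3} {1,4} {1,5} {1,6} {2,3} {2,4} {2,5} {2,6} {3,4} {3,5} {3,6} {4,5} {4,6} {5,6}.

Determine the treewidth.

A width-5 tree decomposition is:
Bags: B1 = {1, 2, 3, 4, 5, 6}
Tree: (single bag)
With just one bag of size 6, the width is 6 − 1 = 5, so tw(G) ≤ 5. For the lower bound, the 6 vertices {1, 2, 3, 4, 5, 6} are pairwise adjacent, and any tree decomposition puts a clique entirely inside one bag — forcing width ≥ 5. The upper and lower bounds meet at 5, so that is the treewidth.

5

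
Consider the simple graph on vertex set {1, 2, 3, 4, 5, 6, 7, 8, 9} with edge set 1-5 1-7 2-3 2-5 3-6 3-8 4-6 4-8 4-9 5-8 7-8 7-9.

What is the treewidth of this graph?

3

A width-3 tree decomposition is:
Bags: B1 = {2, 3, 4, 6}  B2 = {2, 3, 4, 8}  B3 = {2, 4, 5, 8}  B4 = {4, 5, 8, 9}  B5 = {5, 7, 8, 9}  B6 = {1, 5, 7, 9}
Tree: B1–B2, B2–B3, B3–B4, B4–B5, B5–B6
Each bag holds 4 vertices, so the decomposition has width 3, which upper-bounds the treewidth. For the lower bound: the 4 vertex sets {2,3,6}, {4}, {8}, {1,5,7,9} are disjoint, each induces a connected subgraph, and every pair is joined by at least one edge of G. Contracting each set to a single vertex therefore yields K_{4} as a minor, and since treewidth is minor-monotone, tw(G) ≥ tw(K_{4}) = 3. Therefore the treewidth is 3.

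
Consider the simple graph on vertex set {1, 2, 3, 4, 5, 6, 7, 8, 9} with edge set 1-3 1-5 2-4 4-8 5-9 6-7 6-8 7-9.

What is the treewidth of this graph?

A width-1 tree decomposition is:
Bags: B1 = {2, 4}  B2 = {4, 8}  B3 = {6, 8}  B4 = {6, 7}  B5 = {7, 9}  B6 = {5, 9}  B7 = {1, 5}  B8 = {1, 3}
Tree: B1–B2, B2–B3, B3–B4, B4–B5, B5–B6, B6–B7, B7–B8
Each bag holds 2 vertices, so the decomposition has width 1, which upper-bounds the treewidth. Since G has at least one edge (e.g. 2–4), it is not an edgeless graph, so tw(G) ≥ 1. Therefore the treewidth is 1.

1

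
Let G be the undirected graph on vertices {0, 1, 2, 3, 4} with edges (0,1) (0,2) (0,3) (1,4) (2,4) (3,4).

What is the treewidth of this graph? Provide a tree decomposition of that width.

The largest bag has 3 vertices, giving width 2; this decomposition certifies tw(G) ≤ 2. Since 0–2–4–3–0 is a cycle in G, G is not acyclic. Forests are exactly the graphs of treewidth ≤ 1, so tw(G) ≥ 2. Hence tw(G) = 2 exactly.

Treewidth 2.
Bags: B1 = {0, 2, 4}  B2 = {0, 3, 4}  B3 = {0, 1, 4}
Tree: B1–B2, B2–B3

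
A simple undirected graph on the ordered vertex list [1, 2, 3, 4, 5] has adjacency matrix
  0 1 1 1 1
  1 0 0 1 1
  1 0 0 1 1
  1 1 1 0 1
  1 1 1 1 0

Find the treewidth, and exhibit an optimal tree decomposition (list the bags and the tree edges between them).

Treewidth 3.
One such decomposition:
Bags: B1 = {1, 3, 4, 5}  B2 = {1, 2, 4, 5}
Tree: B1–B2

The largest bag has 4 vertices, giving width 3; this decomposition certifies tw(G) ≤ 3. For the lower bound, the 4 vertices {1, 2, 4, 5} are pairwise adjacent, and any tree decomposition puts a clique entirely inside one bag — forcing width ≥ 3. Combining the bounds, tw(G) = 3.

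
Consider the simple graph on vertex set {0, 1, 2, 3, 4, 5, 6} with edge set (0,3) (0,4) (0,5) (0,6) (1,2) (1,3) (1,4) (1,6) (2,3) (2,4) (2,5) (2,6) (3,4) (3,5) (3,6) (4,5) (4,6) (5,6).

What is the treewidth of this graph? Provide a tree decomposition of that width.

Every bag has size at most 5, so the width is 5 − 1 = 4 and tw(G) ≤ 4. For the lower bound, the 5 vertices {0, 3, 4, 5, 6} are pairwise adjacent, and any tree decomposition puts a clique entirely inside one bag — forcing width ≥ 4. Hence tw(G) = 4 exactly.

Treewidth 4.
One such decomposition:
Bags: B1 = {2, 3, 4, 5, 6}  B2 = {0, 3, 4, 5, 6}  B3 = {1, 2, 3, 4, 6}
Tree: B1–B2, B1–B3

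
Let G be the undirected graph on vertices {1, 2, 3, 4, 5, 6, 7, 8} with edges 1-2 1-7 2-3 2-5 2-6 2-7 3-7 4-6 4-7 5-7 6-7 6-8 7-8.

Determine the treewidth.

2

A width-2 tree decomposition is:
Bags: B1 = {2, 6, 7}  B2 = {2, 3, 7}  B3 = {1, 2, 7}  B4 = {6, 7, 8}  B5 = {4, 6, 7}  B6 = {2, 5, 7}
Tree: B1–B2, B1–B3, B1–B4, B4–B5, B1–B6
Each bag holds 3 vertices, so the decomposition has width 2, which upper-bounds the treewidth. Conversely, {6, 7, 8} is a clique of size 3, and the vertices of any clique must share a bag in every tree decomposition; so some bag has ≥ 3 vertices and tw(G) ≥ 2. The upper and lower bounds meet at 2, so that is the treewidth.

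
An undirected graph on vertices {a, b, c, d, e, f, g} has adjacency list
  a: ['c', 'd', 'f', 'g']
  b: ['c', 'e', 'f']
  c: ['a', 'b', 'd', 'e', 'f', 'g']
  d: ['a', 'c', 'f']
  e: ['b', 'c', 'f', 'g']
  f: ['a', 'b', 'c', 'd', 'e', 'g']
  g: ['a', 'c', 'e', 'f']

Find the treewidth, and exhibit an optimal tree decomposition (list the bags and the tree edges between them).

Each bag holds 4 vertices, so the decomposition has width 3, which upper-bounds the treewidth. On the other hand G contains the 4-clique {a, c, d, f}. A clique must lie in a single bag of any decomposition, so no decomposition can have width below 3. Combining the bounds, tw(G) = 3.

Treewidth 3.
Bags: B1 = {c, e, f, g}  B2 = {a, c, f, g}  B3 = {b, c, e, f}  B4 = {a, c, d, f}
Tree: B1–B2, B1–B3, B2–B4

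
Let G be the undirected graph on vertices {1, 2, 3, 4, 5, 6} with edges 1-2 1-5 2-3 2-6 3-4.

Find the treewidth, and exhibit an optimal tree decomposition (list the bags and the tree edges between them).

Each bag holds 2 vertices, so the decomposition has width 1, which upper-bounds the treewidth. Since G has at least one edge (e.g. 3–2), it is not an edgeless graph, so tw(G) ≥ 1. The upper and lower bounds meet at 1, so that is the treewidth.

Treewidth 1.
Bags: B1 = {2, 3}  B2 = {1, 2}  B3 = {3, 4}  B4 = {1, 5}  B5 = {2, 6}
Tree: B1–B2, B1–B3, B2–B4, B2–B5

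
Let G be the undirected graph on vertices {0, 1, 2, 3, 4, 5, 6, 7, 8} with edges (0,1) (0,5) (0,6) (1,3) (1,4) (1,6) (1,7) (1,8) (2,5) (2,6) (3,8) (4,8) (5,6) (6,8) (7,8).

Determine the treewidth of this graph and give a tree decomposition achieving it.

Treewidth 2.
One such decomposition:
Bags: B1 = {1, 6, 8}  B2 = {0, 1, 6}  B3 = {0, 5, 6}  B4 = {1, 7, 8}  B5 = {1, 4, 8}  B6 = {2, 5, 6}  B7 = {1, 3, 8}
Tree: B1–B2, B2–B3, B1–B4, B4–B5, B3–B6, B1–B7

Each bag holds 3 vertices, so the decomposition has width 2, which upper-bounds the treewidth. On the other hand G contains the 3-clique {0, 1, 6}. A clique must lie in a single bag of any decomposition, so no decomposition can have width below 2. The upper and lower bounds meet at 2, so that is the treewidth.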